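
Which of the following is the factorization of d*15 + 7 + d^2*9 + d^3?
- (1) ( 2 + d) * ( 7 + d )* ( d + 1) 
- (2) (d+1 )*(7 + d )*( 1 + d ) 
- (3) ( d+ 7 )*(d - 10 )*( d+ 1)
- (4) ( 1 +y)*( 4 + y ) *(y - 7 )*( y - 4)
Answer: 2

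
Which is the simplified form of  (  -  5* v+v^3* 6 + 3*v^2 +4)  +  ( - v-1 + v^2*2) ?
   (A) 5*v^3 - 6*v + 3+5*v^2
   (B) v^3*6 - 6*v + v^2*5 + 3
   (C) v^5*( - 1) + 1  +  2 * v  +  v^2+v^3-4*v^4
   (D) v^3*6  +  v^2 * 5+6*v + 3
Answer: B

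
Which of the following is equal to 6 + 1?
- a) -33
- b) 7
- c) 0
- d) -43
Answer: b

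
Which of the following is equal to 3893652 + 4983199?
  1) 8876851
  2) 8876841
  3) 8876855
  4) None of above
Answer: 1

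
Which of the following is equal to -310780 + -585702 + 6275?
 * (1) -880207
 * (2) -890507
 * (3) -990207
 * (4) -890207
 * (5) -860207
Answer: 4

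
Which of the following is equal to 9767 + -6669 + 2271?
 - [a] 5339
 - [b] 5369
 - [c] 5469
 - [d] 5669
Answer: b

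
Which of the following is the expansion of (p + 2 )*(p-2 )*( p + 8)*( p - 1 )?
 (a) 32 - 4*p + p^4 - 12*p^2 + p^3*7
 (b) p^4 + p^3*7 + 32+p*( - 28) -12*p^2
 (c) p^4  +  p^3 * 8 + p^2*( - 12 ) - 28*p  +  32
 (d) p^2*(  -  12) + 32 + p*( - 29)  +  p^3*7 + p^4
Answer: b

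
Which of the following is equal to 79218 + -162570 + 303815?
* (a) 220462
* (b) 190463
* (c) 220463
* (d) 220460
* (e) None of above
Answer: c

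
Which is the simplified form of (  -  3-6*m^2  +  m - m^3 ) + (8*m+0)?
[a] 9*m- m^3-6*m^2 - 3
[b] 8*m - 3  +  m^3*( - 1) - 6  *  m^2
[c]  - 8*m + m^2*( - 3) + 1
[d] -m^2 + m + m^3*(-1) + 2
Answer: a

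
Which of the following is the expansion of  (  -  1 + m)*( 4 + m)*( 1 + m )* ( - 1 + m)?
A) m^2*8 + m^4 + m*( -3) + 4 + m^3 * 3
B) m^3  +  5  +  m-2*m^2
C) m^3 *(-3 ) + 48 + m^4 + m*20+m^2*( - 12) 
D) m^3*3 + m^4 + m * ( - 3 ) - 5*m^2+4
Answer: D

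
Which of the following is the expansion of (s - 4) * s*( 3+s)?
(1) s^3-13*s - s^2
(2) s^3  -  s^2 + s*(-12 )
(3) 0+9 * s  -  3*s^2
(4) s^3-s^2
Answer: 2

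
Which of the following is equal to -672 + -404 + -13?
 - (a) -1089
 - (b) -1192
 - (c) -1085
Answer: a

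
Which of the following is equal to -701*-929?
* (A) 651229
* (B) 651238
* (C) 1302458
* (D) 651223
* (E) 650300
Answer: A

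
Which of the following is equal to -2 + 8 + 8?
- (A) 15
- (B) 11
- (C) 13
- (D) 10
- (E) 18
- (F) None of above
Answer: F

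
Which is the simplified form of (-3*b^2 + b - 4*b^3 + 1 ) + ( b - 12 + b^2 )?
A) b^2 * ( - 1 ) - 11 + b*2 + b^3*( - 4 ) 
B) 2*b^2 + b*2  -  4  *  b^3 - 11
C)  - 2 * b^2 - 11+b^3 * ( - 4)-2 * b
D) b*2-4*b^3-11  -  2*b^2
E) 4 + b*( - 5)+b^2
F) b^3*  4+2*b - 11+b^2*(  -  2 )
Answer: D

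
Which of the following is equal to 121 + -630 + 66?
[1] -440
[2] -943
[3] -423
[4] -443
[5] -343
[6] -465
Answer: 4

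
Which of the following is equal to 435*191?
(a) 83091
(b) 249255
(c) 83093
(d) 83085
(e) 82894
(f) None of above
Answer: d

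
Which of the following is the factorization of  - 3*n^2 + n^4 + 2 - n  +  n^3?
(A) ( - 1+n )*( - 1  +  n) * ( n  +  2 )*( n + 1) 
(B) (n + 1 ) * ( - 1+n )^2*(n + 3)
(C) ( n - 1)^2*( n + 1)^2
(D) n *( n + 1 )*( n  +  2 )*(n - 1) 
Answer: A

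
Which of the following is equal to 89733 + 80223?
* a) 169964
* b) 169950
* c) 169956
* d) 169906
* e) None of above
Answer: c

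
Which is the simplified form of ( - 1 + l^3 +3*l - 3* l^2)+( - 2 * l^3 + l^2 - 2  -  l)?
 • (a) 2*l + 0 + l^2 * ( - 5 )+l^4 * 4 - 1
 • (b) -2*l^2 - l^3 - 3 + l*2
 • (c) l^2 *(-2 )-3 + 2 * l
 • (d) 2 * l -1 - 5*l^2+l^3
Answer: b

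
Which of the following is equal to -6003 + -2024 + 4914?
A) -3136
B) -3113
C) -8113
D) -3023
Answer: B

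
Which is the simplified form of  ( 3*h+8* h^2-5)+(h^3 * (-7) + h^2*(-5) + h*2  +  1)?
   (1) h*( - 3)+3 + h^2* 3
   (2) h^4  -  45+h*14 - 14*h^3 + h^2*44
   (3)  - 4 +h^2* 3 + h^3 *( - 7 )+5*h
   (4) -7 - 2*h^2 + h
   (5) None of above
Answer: 3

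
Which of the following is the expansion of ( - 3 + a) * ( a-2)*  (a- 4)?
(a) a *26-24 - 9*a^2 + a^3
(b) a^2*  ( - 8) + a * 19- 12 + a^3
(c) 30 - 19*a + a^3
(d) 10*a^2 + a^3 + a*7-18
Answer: a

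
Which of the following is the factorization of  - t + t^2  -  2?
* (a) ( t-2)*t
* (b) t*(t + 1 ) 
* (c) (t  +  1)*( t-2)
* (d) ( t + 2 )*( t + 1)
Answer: c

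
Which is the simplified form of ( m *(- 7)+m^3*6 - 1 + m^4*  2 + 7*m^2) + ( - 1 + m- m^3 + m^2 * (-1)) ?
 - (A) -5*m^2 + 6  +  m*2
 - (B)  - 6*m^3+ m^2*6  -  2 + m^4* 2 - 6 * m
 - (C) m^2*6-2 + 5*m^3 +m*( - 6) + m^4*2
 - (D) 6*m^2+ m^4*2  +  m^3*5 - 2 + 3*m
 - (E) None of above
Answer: C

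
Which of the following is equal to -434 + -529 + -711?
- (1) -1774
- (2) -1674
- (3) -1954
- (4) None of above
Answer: 2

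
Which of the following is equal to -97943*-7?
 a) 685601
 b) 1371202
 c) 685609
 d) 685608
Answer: a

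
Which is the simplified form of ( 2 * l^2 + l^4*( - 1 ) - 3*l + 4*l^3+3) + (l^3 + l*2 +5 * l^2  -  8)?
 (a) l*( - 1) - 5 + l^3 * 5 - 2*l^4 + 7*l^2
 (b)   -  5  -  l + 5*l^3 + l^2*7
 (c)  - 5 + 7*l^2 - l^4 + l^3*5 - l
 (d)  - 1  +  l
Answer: c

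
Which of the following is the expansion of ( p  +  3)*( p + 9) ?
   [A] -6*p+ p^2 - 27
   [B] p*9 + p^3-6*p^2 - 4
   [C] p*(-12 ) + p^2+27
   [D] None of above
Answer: D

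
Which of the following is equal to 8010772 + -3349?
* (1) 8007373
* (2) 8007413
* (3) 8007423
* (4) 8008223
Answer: 3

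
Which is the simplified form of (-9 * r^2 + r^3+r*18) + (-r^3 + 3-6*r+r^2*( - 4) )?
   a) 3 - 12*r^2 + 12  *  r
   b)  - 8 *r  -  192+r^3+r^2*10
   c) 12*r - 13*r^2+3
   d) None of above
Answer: c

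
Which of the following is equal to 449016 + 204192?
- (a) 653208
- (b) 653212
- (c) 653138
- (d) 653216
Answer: a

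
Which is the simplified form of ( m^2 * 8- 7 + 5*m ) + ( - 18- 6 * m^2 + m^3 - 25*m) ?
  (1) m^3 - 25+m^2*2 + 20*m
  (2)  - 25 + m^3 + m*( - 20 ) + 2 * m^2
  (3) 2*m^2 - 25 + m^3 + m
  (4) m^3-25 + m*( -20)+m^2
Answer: 2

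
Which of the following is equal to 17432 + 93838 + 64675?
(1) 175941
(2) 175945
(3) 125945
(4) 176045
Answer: 2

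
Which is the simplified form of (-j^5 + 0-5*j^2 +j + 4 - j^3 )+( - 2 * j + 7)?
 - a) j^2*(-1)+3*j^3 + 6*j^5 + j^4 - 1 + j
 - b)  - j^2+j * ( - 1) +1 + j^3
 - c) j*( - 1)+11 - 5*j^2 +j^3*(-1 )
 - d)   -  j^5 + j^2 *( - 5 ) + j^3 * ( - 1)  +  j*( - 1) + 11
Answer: d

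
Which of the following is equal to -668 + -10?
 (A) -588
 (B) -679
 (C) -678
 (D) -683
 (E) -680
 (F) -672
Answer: C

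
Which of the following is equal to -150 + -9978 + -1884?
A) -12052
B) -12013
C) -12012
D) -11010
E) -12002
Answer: C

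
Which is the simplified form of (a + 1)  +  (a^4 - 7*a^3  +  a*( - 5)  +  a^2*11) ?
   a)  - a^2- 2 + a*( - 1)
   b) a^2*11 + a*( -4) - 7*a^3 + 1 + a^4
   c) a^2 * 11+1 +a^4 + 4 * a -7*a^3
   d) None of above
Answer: b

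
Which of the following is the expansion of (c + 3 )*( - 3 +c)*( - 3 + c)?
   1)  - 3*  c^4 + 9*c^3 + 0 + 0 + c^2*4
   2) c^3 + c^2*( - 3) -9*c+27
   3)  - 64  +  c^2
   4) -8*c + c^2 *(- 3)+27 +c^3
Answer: 2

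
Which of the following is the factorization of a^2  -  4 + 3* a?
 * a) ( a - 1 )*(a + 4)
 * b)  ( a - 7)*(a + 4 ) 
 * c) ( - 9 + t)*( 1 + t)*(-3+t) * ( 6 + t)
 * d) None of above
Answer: a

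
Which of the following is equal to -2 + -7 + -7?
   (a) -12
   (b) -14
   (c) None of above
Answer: c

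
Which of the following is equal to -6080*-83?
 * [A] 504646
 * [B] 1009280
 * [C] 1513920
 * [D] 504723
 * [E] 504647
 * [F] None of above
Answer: F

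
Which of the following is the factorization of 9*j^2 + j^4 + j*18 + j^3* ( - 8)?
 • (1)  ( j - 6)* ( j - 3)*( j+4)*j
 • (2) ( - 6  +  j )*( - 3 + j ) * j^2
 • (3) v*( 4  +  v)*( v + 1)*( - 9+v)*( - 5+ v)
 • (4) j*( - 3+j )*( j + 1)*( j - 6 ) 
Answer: 4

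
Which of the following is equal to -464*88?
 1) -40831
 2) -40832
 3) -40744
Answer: 2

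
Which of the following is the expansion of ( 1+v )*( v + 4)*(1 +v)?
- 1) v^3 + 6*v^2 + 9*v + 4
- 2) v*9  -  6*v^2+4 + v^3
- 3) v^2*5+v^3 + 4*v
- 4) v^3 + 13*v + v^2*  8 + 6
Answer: 1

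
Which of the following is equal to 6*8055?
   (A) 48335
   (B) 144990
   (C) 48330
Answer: C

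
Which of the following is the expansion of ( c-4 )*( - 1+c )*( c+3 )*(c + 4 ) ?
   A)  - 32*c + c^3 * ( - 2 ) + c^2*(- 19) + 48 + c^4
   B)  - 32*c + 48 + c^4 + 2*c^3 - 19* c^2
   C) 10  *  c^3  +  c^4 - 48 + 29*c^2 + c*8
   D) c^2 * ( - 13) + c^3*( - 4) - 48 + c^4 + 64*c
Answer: B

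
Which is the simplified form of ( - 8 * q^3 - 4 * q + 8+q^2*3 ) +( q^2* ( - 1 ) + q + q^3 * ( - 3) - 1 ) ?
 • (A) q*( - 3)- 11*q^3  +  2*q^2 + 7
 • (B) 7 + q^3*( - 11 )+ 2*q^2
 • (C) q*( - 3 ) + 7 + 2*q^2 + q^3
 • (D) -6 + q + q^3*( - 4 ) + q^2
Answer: A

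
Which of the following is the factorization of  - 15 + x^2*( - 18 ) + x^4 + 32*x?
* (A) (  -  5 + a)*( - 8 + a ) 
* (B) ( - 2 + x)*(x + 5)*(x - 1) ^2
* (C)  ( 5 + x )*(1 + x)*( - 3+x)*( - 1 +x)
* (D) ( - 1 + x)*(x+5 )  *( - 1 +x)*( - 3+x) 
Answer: D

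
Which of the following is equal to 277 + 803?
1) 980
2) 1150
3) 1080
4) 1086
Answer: 3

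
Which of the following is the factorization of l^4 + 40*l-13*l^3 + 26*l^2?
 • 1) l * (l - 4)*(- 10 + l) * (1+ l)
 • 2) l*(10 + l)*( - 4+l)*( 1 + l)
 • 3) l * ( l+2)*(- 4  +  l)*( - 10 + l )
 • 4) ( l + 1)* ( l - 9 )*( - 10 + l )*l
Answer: 1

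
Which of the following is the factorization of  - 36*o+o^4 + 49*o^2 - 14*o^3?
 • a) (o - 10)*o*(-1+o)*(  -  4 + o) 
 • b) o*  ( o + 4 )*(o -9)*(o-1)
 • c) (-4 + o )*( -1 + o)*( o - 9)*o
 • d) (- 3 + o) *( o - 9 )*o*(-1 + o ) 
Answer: c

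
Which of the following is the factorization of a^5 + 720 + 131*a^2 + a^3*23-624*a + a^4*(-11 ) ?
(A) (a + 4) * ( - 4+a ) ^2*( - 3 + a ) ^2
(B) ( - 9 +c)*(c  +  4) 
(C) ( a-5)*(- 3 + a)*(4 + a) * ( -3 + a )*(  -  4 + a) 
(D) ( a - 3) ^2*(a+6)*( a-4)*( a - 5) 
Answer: C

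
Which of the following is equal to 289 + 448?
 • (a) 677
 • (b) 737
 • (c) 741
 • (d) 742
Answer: b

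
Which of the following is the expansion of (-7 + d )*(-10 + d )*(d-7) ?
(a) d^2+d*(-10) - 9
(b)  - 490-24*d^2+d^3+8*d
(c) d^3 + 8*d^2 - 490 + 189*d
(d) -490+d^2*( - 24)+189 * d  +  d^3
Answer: d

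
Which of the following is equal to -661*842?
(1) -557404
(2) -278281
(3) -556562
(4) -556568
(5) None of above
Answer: 3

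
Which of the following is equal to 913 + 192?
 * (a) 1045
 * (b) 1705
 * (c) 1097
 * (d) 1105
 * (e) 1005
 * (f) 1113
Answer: d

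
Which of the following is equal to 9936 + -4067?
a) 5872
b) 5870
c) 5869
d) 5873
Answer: c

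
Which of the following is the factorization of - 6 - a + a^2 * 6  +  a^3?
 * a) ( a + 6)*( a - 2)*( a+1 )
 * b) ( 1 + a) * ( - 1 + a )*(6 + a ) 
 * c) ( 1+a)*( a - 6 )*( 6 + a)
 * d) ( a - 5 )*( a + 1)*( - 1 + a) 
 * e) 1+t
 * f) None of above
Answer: b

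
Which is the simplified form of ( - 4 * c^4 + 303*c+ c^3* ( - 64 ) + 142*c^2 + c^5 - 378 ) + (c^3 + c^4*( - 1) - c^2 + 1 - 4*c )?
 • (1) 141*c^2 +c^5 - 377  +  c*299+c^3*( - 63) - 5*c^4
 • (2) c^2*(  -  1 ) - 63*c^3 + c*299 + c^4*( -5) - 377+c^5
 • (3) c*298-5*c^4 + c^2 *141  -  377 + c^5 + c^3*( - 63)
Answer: 1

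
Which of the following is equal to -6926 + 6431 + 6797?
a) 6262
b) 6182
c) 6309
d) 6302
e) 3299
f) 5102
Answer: d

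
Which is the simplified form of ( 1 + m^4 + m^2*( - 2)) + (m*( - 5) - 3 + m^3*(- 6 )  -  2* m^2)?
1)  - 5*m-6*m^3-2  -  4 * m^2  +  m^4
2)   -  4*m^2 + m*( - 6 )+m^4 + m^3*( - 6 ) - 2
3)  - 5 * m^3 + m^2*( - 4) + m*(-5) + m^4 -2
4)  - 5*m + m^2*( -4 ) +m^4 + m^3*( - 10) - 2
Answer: 1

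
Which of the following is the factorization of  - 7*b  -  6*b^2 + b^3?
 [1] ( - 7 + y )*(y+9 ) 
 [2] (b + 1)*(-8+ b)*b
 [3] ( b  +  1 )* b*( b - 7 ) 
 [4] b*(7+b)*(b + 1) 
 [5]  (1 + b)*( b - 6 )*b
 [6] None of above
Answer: 3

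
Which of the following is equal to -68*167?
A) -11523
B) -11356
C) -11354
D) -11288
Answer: B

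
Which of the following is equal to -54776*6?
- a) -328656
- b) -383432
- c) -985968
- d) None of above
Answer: a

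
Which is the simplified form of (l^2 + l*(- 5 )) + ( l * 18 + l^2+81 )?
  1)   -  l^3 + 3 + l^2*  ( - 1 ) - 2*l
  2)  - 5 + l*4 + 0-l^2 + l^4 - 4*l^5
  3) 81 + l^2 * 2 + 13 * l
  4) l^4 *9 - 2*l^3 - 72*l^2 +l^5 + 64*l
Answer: 3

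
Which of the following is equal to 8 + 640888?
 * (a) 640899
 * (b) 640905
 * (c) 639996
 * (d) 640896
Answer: d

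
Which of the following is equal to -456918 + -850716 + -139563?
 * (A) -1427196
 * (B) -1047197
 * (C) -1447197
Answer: C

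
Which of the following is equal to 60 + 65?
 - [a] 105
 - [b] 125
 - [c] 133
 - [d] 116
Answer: b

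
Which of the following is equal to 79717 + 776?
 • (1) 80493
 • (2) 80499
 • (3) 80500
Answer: 1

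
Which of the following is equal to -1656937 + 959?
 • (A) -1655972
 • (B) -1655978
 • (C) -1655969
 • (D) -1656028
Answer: B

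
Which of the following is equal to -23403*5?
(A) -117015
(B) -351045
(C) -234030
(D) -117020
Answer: A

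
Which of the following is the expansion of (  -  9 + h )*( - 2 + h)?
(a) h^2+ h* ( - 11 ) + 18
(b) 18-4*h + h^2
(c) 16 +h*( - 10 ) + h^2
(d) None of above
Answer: a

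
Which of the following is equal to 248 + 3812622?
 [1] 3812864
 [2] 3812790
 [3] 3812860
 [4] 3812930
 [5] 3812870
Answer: 5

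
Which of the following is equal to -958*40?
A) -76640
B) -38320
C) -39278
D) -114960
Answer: B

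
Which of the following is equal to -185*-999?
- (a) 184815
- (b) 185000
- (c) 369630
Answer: a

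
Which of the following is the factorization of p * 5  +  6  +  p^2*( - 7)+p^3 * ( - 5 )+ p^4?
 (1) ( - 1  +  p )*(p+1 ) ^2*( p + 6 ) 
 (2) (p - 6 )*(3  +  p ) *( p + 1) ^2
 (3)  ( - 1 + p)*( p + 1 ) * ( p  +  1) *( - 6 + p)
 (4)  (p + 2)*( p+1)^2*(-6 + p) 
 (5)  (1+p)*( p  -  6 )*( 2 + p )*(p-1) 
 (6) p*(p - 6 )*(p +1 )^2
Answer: 3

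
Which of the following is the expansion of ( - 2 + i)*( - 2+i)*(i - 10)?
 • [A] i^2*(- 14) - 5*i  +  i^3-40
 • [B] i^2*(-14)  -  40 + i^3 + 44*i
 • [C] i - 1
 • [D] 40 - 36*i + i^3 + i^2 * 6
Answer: B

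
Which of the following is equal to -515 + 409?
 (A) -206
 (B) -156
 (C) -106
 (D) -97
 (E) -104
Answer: C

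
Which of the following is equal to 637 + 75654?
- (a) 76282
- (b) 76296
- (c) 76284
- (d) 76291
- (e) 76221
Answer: d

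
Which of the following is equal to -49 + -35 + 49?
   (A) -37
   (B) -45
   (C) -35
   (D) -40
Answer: C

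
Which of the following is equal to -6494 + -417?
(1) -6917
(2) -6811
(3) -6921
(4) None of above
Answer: 4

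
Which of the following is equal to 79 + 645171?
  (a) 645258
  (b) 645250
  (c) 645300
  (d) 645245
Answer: b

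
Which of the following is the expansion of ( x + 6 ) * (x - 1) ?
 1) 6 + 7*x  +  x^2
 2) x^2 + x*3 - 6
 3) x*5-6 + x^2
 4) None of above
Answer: 3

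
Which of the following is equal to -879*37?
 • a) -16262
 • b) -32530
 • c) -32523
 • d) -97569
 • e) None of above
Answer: c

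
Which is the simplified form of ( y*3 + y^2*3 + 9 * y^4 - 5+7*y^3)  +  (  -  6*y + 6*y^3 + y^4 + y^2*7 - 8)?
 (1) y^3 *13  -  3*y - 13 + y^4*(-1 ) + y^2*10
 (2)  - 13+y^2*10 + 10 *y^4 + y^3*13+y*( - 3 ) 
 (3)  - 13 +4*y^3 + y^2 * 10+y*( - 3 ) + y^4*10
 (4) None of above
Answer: 2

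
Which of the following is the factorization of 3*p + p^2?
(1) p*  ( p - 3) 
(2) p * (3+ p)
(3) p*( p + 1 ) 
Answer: 2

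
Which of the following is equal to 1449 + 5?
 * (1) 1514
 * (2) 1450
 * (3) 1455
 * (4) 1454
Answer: 4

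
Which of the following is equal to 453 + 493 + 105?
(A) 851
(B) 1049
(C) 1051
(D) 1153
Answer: C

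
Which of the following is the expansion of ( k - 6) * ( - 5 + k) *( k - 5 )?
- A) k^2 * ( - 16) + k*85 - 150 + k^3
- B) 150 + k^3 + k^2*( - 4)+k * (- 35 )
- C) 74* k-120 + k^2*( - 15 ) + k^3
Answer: A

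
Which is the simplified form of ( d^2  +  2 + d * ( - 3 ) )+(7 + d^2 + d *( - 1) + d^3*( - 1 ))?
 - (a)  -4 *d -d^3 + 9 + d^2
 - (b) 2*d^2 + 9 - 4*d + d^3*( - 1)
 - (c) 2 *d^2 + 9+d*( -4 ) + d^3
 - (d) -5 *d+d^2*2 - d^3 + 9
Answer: b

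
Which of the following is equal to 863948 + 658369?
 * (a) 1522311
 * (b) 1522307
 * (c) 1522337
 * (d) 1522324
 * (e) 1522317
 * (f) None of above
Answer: e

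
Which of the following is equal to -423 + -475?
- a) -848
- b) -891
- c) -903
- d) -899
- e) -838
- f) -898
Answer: f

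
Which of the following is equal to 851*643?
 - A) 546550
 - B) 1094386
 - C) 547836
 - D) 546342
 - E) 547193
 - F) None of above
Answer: E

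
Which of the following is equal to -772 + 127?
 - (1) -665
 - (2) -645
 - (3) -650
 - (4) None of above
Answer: 2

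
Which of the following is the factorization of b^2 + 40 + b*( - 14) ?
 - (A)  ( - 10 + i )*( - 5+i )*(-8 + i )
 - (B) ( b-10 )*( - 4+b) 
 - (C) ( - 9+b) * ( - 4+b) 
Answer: B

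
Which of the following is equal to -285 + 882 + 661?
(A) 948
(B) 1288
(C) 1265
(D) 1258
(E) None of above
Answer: D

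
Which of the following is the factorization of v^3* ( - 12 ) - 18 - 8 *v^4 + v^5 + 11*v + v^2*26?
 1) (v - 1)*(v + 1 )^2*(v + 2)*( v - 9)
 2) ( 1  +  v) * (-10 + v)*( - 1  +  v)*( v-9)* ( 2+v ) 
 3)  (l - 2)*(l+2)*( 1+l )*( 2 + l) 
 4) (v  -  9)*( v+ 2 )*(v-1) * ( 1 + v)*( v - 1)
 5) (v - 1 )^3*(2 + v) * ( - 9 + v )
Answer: 4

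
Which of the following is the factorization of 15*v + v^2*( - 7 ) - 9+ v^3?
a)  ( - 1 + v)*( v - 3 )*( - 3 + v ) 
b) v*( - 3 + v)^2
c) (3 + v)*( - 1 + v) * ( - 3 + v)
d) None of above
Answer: a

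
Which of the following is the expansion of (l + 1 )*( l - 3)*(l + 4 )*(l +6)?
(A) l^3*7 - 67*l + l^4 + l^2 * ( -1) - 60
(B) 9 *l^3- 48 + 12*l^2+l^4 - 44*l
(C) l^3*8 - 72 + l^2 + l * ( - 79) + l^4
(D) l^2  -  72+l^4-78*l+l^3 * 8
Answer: D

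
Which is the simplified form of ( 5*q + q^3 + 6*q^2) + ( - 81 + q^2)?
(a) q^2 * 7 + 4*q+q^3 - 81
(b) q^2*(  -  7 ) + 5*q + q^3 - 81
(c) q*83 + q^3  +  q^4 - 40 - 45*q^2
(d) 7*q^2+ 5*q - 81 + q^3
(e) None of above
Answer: d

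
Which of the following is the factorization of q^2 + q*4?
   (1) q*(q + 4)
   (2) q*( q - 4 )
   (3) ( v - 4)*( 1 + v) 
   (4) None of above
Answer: 1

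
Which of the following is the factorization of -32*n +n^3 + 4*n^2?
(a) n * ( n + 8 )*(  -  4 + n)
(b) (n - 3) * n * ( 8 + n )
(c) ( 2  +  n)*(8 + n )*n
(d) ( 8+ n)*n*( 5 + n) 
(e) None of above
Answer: a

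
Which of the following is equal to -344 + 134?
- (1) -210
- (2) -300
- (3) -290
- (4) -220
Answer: 1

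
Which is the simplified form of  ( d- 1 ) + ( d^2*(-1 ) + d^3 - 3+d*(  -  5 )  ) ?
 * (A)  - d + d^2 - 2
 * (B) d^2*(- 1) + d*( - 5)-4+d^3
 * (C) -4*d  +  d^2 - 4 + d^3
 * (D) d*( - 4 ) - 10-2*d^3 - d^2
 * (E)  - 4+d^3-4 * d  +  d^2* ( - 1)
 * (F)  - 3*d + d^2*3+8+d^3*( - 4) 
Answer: E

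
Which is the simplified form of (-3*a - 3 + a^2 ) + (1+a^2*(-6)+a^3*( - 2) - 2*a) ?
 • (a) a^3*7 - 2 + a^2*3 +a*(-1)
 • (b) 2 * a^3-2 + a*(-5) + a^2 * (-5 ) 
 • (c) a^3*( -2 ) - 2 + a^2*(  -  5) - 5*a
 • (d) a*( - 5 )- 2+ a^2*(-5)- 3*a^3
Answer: c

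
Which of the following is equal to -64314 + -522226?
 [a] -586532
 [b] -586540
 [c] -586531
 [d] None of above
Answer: b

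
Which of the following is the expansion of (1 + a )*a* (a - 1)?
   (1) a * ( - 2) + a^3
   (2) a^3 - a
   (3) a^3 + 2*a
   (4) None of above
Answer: 2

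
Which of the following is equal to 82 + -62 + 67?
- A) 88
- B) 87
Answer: B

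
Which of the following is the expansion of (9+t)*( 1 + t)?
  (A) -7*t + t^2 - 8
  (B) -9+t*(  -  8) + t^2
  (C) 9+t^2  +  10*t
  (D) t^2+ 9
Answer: C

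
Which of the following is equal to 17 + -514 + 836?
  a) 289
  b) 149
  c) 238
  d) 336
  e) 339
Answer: e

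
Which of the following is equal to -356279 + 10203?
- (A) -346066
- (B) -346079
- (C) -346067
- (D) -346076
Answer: D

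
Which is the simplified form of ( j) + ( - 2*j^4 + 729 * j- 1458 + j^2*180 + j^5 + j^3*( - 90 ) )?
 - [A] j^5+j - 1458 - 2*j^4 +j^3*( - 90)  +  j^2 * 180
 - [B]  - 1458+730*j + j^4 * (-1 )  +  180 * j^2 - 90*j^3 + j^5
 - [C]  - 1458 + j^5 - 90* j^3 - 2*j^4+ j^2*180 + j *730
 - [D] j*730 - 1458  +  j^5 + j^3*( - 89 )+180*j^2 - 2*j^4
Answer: C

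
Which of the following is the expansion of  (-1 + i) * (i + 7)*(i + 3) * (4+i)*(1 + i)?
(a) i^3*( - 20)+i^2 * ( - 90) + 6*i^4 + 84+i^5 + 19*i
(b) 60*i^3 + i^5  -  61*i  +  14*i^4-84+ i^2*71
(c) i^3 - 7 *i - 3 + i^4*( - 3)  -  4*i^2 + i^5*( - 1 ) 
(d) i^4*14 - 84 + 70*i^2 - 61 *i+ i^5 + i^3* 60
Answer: d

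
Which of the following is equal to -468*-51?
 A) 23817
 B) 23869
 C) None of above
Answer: C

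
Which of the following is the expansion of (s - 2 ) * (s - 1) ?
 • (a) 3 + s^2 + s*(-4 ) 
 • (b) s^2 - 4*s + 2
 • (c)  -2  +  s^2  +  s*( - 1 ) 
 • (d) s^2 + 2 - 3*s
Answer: d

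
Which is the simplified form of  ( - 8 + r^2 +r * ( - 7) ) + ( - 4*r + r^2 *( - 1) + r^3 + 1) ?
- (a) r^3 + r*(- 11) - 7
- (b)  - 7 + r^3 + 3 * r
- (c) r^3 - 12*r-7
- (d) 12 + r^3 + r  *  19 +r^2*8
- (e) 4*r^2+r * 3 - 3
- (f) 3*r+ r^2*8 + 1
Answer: a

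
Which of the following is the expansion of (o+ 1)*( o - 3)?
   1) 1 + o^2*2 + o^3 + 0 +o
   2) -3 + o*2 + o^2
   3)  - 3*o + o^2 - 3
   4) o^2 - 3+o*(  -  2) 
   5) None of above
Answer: 4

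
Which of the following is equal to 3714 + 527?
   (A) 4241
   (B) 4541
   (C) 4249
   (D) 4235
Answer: A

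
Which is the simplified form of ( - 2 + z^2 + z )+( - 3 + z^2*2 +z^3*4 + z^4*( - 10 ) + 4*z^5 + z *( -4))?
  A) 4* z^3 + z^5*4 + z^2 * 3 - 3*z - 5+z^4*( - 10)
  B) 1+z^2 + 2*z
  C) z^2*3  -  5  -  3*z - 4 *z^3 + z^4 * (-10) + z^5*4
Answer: A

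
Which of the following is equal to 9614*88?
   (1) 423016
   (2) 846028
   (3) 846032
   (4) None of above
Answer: 3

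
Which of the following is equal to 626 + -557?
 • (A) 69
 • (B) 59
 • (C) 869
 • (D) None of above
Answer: A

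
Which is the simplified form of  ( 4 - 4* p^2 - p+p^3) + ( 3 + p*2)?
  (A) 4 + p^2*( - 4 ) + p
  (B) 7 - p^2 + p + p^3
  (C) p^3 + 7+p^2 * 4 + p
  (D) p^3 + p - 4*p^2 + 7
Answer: D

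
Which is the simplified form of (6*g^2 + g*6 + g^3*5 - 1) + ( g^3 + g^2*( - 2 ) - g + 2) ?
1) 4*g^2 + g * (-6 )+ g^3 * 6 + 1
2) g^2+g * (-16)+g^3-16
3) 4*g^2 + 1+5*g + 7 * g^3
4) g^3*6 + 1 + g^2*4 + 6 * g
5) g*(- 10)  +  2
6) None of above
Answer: 6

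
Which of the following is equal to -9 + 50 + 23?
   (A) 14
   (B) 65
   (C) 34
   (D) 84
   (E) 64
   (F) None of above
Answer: E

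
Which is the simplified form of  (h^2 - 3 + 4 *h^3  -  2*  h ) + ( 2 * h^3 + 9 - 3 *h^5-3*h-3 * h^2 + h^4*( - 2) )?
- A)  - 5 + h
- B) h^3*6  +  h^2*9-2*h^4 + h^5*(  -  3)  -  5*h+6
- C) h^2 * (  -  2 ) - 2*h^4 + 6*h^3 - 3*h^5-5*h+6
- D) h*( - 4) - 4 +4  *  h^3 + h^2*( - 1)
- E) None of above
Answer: C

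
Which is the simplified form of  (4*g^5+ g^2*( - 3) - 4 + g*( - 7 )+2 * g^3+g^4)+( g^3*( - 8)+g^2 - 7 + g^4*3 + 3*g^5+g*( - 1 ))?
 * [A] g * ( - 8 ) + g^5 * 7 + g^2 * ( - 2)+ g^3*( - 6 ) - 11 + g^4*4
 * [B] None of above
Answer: A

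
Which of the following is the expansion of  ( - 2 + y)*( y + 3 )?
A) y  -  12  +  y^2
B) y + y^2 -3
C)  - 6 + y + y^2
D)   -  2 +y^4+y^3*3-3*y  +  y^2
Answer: C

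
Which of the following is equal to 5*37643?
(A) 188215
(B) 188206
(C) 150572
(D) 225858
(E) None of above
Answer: A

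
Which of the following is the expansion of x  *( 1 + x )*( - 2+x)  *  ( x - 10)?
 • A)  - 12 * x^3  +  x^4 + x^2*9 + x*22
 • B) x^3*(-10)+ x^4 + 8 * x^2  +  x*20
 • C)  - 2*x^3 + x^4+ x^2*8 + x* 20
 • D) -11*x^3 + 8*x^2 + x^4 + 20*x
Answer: D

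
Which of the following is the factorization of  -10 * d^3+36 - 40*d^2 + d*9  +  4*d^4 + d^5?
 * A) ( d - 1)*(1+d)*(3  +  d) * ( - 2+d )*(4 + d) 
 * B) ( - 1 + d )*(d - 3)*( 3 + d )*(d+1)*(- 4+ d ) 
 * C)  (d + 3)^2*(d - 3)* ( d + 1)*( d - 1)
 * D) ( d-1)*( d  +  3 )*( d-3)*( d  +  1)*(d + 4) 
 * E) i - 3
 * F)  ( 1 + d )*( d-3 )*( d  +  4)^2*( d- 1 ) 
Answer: D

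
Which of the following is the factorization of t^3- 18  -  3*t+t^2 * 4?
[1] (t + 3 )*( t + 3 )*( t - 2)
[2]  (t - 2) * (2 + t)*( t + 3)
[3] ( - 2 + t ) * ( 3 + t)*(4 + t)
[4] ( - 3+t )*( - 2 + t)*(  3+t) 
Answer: 1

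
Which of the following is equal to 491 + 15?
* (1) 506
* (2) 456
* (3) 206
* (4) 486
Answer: 1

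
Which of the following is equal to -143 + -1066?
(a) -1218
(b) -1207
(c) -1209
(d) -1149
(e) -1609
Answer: c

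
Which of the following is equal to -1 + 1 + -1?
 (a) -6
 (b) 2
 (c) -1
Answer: c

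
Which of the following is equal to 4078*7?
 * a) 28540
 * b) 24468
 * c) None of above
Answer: c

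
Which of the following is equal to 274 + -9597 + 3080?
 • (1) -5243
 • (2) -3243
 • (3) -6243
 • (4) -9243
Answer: 3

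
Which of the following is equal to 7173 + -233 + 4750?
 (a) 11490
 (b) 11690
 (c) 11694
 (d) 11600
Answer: b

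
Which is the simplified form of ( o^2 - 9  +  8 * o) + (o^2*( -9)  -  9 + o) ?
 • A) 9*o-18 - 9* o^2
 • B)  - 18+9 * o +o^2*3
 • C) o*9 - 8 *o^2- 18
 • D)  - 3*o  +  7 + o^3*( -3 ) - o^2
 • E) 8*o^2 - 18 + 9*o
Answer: C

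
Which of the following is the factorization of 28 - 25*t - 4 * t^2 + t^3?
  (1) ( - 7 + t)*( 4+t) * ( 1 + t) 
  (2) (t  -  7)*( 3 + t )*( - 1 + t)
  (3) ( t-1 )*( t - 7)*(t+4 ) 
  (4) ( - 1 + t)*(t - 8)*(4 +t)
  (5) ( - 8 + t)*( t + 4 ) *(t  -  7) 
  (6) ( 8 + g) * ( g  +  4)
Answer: 3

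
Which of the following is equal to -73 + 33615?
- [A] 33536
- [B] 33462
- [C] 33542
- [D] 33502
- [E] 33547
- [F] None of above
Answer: C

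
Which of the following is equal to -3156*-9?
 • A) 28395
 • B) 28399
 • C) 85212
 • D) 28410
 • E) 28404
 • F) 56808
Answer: E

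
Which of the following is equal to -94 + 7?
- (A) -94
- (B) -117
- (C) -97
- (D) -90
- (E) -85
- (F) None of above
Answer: F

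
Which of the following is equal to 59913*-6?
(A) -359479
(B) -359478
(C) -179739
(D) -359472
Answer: B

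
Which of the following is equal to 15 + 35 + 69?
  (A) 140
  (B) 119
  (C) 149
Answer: B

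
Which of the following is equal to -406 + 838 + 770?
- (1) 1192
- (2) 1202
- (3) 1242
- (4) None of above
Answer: 2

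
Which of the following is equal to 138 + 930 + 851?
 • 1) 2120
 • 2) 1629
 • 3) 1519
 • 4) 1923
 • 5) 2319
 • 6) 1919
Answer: 6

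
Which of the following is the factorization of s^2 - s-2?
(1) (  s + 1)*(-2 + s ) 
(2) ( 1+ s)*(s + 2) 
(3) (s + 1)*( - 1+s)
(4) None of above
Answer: 1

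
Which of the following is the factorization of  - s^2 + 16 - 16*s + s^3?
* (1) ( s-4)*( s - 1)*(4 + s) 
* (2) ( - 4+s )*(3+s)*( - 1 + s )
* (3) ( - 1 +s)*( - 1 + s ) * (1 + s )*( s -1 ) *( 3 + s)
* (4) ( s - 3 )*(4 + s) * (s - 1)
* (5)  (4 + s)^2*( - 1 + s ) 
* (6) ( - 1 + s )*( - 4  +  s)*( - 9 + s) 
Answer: 1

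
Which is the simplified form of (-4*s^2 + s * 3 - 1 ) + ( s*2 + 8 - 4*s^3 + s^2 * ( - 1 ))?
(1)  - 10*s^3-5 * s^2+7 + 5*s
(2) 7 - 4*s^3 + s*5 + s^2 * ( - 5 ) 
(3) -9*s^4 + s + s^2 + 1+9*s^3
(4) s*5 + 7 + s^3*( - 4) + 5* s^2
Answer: 2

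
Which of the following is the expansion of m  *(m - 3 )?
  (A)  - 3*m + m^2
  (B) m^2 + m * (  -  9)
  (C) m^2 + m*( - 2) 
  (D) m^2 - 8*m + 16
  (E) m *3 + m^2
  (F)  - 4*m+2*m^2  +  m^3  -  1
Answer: A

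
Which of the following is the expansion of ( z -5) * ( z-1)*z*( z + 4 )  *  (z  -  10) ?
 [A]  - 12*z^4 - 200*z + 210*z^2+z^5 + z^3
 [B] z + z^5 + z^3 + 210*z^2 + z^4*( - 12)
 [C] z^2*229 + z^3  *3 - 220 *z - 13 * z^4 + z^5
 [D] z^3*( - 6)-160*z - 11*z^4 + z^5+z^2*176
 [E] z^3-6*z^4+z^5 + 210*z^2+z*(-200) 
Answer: A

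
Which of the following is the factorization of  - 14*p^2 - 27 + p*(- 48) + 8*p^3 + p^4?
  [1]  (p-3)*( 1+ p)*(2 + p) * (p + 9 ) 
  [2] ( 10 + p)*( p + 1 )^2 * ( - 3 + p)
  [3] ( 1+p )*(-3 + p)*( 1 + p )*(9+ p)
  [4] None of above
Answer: 3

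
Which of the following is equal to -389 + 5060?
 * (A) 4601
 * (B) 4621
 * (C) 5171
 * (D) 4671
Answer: D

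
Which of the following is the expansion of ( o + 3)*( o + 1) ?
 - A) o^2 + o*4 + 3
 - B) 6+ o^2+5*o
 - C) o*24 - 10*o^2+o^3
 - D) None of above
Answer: A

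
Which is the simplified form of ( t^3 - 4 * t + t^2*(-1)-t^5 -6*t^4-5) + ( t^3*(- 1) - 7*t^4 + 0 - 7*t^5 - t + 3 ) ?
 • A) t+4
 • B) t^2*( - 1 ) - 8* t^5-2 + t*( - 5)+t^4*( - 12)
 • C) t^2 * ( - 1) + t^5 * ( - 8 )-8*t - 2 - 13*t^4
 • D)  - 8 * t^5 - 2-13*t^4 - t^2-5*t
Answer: D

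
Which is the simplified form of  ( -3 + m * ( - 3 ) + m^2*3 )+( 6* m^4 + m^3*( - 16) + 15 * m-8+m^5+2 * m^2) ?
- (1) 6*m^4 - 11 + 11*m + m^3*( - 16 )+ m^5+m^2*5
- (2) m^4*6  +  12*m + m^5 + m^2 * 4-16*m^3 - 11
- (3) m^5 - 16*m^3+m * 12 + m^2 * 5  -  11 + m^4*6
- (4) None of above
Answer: 3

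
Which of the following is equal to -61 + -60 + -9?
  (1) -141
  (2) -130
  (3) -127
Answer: 2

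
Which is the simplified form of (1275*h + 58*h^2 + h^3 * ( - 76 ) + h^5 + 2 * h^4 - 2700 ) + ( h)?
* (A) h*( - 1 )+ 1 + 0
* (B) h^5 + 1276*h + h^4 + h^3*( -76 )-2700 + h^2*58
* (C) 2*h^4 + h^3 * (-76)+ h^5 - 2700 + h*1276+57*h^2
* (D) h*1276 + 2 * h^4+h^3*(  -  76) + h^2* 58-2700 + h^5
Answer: D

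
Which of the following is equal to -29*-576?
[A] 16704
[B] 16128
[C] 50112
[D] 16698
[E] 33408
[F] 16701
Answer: A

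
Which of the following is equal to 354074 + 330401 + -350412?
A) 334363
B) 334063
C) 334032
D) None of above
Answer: B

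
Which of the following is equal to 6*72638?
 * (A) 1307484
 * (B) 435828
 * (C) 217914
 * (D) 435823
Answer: B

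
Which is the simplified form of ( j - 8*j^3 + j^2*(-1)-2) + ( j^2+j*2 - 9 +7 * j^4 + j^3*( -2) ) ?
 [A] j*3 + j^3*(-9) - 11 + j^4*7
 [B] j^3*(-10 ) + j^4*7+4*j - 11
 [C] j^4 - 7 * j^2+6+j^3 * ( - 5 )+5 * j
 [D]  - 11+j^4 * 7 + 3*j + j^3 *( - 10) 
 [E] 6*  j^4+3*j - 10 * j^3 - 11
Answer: D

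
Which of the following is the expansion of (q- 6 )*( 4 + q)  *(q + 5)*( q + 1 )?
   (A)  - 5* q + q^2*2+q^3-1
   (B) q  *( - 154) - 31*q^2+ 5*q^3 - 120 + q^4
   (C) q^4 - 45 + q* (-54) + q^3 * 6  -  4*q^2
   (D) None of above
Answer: D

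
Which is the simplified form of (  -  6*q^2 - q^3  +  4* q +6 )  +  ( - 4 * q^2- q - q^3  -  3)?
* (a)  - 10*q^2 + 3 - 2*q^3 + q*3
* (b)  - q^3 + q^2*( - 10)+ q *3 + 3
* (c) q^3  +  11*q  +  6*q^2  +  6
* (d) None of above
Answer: a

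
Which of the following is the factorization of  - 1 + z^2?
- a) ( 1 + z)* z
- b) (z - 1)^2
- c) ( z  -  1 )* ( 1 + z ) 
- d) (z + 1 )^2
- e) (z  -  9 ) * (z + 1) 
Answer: c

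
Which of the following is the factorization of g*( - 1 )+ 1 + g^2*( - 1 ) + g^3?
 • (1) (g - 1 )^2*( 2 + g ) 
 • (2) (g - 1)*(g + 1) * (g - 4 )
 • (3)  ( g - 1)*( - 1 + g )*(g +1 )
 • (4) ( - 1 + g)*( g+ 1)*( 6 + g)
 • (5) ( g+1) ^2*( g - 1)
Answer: 3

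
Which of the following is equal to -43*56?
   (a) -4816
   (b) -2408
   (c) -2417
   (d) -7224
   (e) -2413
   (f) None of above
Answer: b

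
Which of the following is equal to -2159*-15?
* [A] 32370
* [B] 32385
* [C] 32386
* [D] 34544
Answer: B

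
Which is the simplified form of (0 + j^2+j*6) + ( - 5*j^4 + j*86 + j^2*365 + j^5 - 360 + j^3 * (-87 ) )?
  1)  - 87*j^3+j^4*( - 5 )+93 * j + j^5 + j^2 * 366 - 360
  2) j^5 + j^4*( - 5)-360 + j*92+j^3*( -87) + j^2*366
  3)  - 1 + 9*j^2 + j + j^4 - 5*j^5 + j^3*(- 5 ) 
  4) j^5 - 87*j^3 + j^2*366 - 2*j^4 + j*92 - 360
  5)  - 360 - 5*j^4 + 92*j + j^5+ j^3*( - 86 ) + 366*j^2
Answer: 2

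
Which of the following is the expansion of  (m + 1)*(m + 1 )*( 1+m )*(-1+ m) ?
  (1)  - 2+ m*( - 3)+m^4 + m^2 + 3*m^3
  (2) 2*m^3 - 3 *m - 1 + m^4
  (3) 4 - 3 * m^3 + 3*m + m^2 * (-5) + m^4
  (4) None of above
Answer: 4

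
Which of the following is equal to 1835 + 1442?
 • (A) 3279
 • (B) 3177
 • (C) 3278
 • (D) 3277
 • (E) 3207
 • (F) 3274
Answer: D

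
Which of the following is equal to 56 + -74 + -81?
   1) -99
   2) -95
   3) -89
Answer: 1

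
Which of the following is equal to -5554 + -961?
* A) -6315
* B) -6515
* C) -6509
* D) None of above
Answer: B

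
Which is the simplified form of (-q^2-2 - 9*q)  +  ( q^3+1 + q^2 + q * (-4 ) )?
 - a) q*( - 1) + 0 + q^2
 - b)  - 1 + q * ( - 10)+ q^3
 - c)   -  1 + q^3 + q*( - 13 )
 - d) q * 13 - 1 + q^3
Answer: c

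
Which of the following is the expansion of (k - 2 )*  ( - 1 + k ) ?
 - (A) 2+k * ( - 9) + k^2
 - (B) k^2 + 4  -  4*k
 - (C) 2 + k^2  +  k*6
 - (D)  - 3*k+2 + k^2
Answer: D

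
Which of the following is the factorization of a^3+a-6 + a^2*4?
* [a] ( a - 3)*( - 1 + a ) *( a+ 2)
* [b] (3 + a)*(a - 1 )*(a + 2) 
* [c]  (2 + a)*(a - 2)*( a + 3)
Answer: b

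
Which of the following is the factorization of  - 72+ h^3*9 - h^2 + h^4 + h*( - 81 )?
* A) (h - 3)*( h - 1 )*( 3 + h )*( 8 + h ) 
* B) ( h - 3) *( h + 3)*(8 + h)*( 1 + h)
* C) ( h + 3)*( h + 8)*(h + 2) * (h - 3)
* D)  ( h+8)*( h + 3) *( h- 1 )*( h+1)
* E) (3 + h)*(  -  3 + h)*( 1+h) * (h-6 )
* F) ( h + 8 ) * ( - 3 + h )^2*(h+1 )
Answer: B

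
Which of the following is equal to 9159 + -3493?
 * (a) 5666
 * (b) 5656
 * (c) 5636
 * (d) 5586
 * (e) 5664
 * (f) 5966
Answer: a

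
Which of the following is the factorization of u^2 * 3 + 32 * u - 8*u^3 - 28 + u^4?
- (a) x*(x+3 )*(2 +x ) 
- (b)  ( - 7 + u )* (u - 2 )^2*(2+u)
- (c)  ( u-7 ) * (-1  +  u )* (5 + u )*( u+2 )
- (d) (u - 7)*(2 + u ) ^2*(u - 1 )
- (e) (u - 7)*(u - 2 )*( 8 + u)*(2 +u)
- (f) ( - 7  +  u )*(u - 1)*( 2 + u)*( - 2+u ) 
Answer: f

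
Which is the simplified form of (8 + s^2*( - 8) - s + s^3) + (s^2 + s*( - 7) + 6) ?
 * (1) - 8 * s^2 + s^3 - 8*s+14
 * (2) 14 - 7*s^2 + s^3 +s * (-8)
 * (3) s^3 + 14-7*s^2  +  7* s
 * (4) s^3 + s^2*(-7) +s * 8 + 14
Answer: 2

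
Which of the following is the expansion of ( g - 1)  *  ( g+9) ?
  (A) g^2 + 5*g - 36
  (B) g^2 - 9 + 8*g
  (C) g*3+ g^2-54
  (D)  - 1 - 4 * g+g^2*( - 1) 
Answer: B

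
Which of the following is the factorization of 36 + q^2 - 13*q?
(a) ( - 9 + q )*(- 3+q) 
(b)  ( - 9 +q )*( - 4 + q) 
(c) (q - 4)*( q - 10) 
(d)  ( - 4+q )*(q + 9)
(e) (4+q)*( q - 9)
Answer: b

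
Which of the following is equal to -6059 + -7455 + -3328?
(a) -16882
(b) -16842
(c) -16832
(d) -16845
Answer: b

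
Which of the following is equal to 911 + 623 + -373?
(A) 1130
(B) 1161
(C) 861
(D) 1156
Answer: B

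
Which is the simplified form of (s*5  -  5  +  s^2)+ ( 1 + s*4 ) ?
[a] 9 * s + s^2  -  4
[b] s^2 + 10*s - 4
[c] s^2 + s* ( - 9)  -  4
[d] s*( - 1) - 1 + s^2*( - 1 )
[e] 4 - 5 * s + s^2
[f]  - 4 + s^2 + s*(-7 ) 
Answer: a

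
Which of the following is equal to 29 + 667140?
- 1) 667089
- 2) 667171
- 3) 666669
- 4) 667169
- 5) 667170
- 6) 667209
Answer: 4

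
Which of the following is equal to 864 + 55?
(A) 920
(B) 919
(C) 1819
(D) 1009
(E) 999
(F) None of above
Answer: B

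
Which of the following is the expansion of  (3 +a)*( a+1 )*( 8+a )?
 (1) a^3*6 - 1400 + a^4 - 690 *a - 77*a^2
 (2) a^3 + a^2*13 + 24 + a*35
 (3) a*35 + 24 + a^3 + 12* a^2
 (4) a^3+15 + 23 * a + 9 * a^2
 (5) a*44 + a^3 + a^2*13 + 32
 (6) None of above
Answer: 3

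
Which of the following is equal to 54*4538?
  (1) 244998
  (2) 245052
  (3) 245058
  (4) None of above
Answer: 2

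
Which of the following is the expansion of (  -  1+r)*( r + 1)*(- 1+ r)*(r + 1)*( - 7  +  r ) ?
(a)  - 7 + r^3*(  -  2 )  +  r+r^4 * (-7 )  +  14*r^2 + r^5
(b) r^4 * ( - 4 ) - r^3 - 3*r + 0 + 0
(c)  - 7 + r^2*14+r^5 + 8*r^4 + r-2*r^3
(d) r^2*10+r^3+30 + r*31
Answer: a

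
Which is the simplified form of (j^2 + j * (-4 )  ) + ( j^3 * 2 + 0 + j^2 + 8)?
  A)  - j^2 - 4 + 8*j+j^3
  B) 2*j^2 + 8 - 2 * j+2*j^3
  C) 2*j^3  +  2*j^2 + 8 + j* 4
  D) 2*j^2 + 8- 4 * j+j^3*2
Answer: D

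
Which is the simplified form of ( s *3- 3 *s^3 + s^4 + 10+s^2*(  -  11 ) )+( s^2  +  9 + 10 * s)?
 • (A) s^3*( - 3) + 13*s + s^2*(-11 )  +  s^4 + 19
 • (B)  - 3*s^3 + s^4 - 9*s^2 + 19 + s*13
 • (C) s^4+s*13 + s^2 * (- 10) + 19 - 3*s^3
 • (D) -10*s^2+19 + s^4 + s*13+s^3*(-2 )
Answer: C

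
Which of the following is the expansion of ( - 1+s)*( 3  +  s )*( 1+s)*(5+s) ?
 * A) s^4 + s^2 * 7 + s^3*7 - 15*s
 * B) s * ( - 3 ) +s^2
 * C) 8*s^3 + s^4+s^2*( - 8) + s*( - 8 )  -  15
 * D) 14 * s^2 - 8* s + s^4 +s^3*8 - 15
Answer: D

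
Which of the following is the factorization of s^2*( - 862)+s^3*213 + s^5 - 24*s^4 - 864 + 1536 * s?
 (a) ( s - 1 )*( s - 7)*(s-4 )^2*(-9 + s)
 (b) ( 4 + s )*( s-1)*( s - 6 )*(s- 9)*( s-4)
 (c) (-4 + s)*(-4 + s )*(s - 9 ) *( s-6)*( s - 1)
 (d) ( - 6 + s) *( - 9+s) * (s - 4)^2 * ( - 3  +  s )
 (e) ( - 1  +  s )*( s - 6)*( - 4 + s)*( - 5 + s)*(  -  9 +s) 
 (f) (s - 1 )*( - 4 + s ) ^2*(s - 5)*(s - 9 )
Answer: c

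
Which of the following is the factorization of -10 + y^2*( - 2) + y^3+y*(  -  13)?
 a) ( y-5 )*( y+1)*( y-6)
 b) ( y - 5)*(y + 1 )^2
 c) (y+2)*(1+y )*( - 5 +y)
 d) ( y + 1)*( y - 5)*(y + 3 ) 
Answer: c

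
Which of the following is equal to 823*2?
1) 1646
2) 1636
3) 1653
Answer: 1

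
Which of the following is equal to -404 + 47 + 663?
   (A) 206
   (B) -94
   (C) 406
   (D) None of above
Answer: D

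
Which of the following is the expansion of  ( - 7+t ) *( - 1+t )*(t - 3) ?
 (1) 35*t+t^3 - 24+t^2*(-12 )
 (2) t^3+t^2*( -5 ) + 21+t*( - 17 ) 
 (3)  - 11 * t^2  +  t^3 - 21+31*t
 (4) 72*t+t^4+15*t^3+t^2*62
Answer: 3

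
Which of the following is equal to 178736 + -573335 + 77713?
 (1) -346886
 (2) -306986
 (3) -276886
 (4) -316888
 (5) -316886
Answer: 5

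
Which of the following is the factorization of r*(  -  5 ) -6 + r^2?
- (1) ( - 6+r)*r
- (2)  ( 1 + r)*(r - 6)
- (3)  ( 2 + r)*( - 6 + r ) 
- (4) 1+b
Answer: 2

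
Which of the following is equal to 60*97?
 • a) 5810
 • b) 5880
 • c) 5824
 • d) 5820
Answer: d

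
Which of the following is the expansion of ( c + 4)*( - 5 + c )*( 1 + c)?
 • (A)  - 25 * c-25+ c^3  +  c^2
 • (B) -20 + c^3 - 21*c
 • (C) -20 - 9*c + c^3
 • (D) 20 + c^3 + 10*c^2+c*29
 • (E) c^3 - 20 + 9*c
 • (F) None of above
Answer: B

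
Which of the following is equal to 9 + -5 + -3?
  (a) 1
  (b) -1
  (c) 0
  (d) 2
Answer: a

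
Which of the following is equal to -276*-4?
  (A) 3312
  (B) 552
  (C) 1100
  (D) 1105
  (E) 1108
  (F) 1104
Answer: F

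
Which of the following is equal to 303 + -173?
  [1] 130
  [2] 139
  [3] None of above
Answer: 1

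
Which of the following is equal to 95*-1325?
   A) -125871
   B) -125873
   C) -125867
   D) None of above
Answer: D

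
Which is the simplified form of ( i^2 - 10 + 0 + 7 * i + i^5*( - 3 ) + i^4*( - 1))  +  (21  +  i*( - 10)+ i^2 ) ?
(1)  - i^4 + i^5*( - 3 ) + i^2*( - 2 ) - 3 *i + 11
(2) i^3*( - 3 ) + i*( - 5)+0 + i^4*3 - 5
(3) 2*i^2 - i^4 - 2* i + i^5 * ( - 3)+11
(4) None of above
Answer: 4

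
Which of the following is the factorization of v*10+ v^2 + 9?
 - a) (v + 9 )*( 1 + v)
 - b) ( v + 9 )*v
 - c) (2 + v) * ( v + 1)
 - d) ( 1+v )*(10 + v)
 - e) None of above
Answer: a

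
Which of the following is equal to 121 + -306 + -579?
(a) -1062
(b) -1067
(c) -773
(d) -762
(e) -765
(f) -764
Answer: f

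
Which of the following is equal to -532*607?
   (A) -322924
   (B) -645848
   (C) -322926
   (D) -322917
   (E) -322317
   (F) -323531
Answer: A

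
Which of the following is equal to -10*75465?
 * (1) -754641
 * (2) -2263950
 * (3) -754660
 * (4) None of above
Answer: 4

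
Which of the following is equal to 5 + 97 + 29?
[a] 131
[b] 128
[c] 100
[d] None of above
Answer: a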